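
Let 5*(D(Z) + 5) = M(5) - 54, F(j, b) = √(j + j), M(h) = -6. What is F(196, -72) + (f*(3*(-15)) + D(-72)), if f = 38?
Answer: -1727 + 14*√2 ≈ -1707.2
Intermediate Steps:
F(j, b) = √2*√j (F(j, b) = √(2*j) = √2*√j)
D(Z) = -17 (D(Z) = -5 + (-6 - 54)/5 = -5 + (⅕)*(-60) = -5 - 12 = -17)
F(196, -72) + (f*(3*(-15)) + D(-72)) = √2*√196 + (38*(3*(-15)) - 17) = √2*14 + (38*(-45) - 17) = 14*√2 + (-1710 - 17) = 14*√2 - 1727 = -1727 + 14*√2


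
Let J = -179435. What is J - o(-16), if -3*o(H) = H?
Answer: -538321/3 ≈ -1.7944e+5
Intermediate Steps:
o(H) = -H/3
J - o(-16) = -179435 - (-1)*(-16)/3 = -179435 - 1*16/3 = -179435 - 16/3 = -538321/3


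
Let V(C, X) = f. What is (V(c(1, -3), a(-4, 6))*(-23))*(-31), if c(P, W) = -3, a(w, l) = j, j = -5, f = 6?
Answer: 4278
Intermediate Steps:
a(w, l) = -5
V(C, X) = 6
(V(c(1, -3), a(-4, 6))*(-23))*(-31) = (6*(-23))*(-31) = -138*(-31) = 4278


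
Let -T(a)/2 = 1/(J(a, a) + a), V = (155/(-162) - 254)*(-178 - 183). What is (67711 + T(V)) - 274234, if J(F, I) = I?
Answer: -3079337028471/14910383 ≈ -2.0652e+5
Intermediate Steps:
V = 14910383/162 (V = (155*(-1/162) - 254)*(-361) = (-155/162 - 254)*(-361) = -41303/162*(-361) = 14910383/162 ≈ 92039.)
T(a) = -1/a (T(a) = -2/(a + a) = -2*1/(2*a) = -1/a)
(67711 + T(V)) - 274234 = (67711 - 1/14910383/162) - 274234 = (67711 - 1*162/14910383) - 274234 = (67711 - 162/14910383) - 274234 = 1009596943151/14910383 - 274234 = -3079337028471/14910383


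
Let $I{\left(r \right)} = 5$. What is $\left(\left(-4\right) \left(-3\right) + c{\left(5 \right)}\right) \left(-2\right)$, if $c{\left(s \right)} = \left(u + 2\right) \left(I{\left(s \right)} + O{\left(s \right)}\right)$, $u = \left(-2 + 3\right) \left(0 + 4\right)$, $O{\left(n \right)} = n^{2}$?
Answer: $-384$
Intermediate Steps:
$u = 4$ ($u = 1 \cdot 4 = 4$)
$c{\left(s \right)} = 30 + 6 s^{2}$ ($c{\left(s \right)} = \left(4 + 2\right) \left(5 + s^{2}\right) = 6 \left(5 + s^{2}\right) = 30 + 6 s^{2}$)
$\left(\left(-4\right) \left(-3\right) + c{\left(5 \right)}\right) \left(-2\right) = \left(\left(-4\right) \left(-3\right) + \left(30 + 6 \cdot 5^{2}\right)\right) \left(-2\right) = \left(12 + \left(30 + 6 \cdot 25\right)\right) \left(-2\right) = \left(12 + \left(30 + 150\right)\right) \left(-2\right) = \left(12 + 180\right) \left(-2\right) = 192 \left(-2\right) = -384$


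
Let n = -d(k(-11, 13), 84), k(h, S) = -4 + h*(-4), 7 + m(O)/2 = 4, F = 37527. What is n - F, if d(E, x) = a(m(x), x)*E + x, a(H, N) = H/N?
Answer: -263257/7 ≈ -37608.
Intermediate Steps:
m(O) = -6 (m(O) = -14 + 2*4 = -14 + 8 = -6)
k(h, S) = -4 - 4*h
d(E, x) = x - 6*E/x (d(E, x) = (-6/x)*E + x = -6*E/x + x = x - 6*E/x)
n = -568/7 (n = -(84 - 6*(-4 - 4*(-11))/84) = -(84 - 6*(-4 + 44)*1/84) = -(84 - 6*40*1/84) = -(84 - 20/7) = -1*568/7 = -568/7 ≈ -81.143)
n - F = -568/7 - 1*37527 = -568/7 - 37527 = -263257/7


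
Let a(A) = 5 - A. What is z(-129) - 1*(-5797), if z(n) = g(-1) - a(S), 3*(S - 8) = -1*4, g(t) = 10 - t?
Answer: 17429/3 ≈ 5809.7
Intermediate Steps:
S = 20/3 (S = 8 + (-1*4)/3 = 8 + (⅓)*(-4) = 8 - 4/3 = 20/3 ≈ 6.6667)
z(n) = 38/3 (z(n) = (10 - 1*(-1)) - (5 - 1*20/3) = (10 + 1) - (5 - 20/3) = 11 - 1*(-5/3) = 11 + 5/3 = 38/3)
z(-129) - 1*(-5797) = 38/3 - 1*(-5797) = 38/3 + 5797 = 17429/3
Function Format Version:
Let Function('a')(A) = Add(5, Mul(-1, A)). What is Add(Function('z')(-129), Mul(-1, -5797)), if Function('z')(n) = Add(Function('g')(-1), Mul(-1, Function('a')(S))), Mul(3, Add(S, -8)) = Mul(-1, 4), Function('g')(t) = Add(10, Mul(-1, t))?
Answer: Rational(17429, 3) ≈ 5809.7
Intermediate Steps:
S = Rational(20, 3) (S = Add(8, Mul(Rational(1, 3), Mul(-1, 4))) = Add(8, Mul(Rational(1, 3), -4)) = Add(8, Rational(-4, 3)) = Rational(20, 3) ≈ 6.6667)
Function('z')(n) = Rational(38, 3) (Function('z')(n) = Add(Add(10, Mul(-1, -1)), Mul(-1, Add(5, Mul(-1, Rational(20, 3))))) = Add(Add(10, 1), Mul(-1, Add(5, Rational(-20, 3)))) = Add(11, Mul(-1, Rational(-5, 3))) = Add(11, Rational(5, 3)) = Rational(38, 3))
Add(Function('z')(-129), Mul(-1, -5797)) = Add(Rational(38, 3), Mul(-1, -5797)) = Add(Rational(38, 3), 5797) = Rational(17429, 3)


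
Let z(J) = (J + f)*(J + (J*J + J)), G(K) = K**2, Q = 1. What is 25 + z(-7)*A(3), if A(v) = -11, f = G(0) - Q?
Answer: 3105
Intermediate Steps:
f = -1 (f = 0**2 - 1*1 = 0 - 1 = -1)
z(J) = (-1 + J)*(J**2 + 2*J) (z(J) = (J - 1)*(J + (J*J + J)) = (-1 + J)*(J + (J**2 + J)) = (-1 + J)*(J + (J + J**2)) = (-1 + J)*(J**2 + 2*J))
25 + z(-7)*A(3) = 25 - 7*(-2 - 7 + (-7)**2)*(-11) = 25 - 7*(-2 - 7 + 49)*(-11) = 25 - 7*40*(-11) = 25 - 280*(-11) = 25 + 3080 = 3105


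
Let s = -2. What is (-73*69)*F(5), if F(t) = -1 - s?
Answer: -5037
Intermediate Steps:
F(t) = 1 (F(t) = -1 - 1*(-2) = -1 + 2 = 1)
(-73*69)*F(5) = -73*69*1 = -5037*1 = -5037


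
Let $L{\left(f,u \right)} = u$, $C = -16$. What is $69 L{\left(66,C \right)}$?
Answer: $-1104$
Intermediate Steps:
$69 L{\left(66,C \right)} = 69 \left(-16\right) = -1104$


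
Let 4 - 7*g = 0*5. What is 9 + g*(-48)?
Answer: -129/7 ≈ -18.429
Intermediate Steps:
g = 4/7 (g = 4/7 - 0*5 = 4/7 - ⅐*0 = 4/7 + 0 = 4/7 ≈ 0.57143)
9 + g*(-48) = 9 + (4/7)*(-48) = 9 - 192/7 = -129/7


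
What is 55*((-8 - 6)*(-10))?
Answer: 7700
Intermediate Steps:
55*((-8 - 6)*(-10)) = 55*(-14*(-10)) = 55*140 = 7700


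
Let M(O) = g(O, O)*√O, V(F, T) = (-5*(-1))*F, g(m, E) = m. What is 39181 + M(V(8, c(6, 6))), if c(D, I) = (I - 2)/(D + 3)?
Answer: 39181 + 80*√10 ≈ 39434.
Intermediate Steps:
c(D, I) = (-2 + I)/(3 + D)
V(F, T) = 5*F
M(O) = O^(3/2) (M(O) = O*√O = O^(3/2))
39181 + M(V(8, c(6, 6))) = 39181 + (5*8)^(3/2) = 39181 + 40^(3/2) = 39181 + 80*√10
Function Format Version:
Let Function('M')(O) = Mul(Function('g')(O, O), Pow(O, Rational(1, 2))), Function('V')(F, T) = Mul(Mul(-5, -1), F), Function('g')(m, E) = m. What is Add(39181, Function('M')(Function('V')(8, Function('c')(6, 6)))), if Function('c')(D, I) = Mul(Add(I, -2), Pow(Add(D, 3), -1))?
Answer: Add(39181, Mul(80, Pow(10, Rational(1, 2)))) ≈ 39434.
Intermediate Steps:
Function('c')(D, I) = Mul(Pow(Add(3, D), -1), Add(-2, I)) (Function('c')(D, I) = Mul(Add(-2, I), Pow(Add(3, D), -1)) = Mul(Pow(Add(3, D), -1), Add(-2, I)))
Function('V')(F, T) = Mul(5, F)
Function('M')(O) = Pow(O, Rational(3, 2)) (Function('M')(O) = Mul(O, Pow(O, Rational(1, 2))) = Pow(O, Rational(3, 2)))
Add(39181, Function('M')(Function('V')(8, Function('c')(6, 6)))) = Add(39181, Pow(Mul(5, 8), Rational(3, 2))) = Add(39181, Pow(40, Rational(3, 2))) = Add(39181, Mul(80, Pow(10, Rational(1, 2))))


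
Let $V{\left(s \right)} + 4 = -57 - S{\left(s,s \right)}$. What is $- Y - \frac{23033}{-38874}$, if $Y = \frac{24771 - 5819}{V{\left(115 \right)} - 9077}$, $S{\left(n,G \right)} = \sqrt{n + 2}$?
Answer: $\frac{31023847585}{11634741162} - \frac{18952 \sqrt{13}}{27834309} \approx 2.664$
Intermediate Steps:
$S{\left(n,G \right)} = \sqrt{2 + n}$
$V{\left(s \right)} = -61 - \sqrt{2 + s}$ ($V{\left(s \right)} = -4 - \left(57 + \sqrt{2 + s}\right) = -61 - \sqrt{2 + s}$)
$Y = \frac{18952}{-9138 - 3 \sqrt{13}}$ ($Y = \frac{24771 - 5819}{\left(-61 - \sqrt{2 + 115}\right) - 9077} = \frac{18952}{\left(-61 - \sqrt{117}\right) - 9077} = \frac{18952}{\left(-61 - 3 \sqrt{13}\right) - 9077} = \frac{18952}{-9138 - 3 \sqrt{13}} \approx -2.0715$)
$- Y - \frac{23033}{-38874} = - (- \frac{57727792}{27834309} + \frac{18952 \sqrt{13}}{27834309}) - \frac{23033}{-38874} = \left(\frac{57727792}{27834309} - \frac{18952 \sqrt{13}}{27834309}\right) - 23033 \left(- \frac{1}{38874}\right) = \left(\frac{57727792}{27834309} - \frac{18952 \sqrt{13}}{27834309}\right) - - \frac{743}{1254} = \left(\frac{57727792}{27834309} - \frac{18952 \sqrt{13}}{27834309}\right) + \frac{743}{1254} = \frac{31023847585}{11634741162} - \frac{18952 \sqrt{13}}{27834309}$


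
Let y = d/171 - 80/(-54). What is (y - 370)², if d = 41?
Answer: 35693411329/263169 ≈ 1.3563e+5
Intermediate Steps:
y = 883/513 (y = 41/171 - 80/(-54) = 41*(1/171) - 80*(-1/54) = 41/171 + 40/27 = 883/513 ≈ 1.7212)
(y - 370)² = (883/513 - 370)² = (-188927/513)² = 35693411329/263169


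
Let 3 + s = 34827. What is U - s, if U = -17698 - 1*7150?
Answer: -59672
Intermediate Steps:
s = 34824 (s = -3 + 34827 = 34824)
U = -24848 (U = -17698 - 7150 = -24848)
U - s = -24848 - 1*34824 = -24848 - 34824 = -59672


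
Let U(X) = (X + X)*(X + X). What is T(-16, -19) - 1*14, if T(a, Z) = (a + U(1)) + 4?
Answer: -22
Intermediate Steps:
U(X) = 4*X² (U(X) = (2*X)*(2*X) = 4*X²)
T(a, Z) = 8 + a (T(a, Z) = (a + 4*1²) + 4 = (a + 4*1) + 4 = (a + 4) + 4 = (4 + a) + 4 = 8 + a)
T(-16, -19) - 1*14 = (8 - 16) - 1*14 = -8 - 14 = -22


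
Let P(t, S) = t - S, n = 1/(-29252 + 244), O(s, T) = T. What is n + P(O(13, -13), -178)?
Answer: 4786319/29008 ≈ 165.00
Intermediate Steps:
n = -1/29008 (n = 1/(-29008) = -1/29008 ≈ -3.4473e-5)
n + P(O(13, -13), -178) = -1/29008 + (-13 - 1*(-178)) = -1/29008 + (-13 + 178) = -1/29008 + 165 = 4786319/29008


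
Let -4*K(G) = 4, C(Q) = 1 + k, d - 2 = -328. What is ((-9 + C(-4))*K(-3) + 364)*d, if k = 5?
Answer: -119642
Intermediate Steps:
d = -326 (d = 2 - 328 = -326)
C(Q) = 6 (C(Q) = 1 + 5 = 6)
K(G) = -1 (K(G) = -¼*4 = -1)
((-9 + C(-4))*K(-3) + 364)*d = ((-9 + 6)*(-1) + 364)*(-326) = (-3*(-1) + 364)*(-326) = (3 + 364)*(-326) = 367*(-326) = -119642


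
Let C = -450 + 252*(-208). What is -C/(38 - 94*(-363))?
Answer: 26433/17080 ≈ 1.5476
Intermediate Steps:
C = -52866 (C = -450 - 52416 = -52866)
-C/(38 - 94*(-363)) = -(-52866)/(38 - 94*(-363)) = -(-52866)/(38 + 34122) = -(-52866)/34160 = -1*(-26433/17080) = 26433/17080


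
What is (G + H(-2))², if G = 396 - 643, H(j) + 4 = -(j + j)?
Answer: 61009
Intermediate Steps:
H(j) = -4 - 2*j (H(j) = -4 - (j + j) = -4 - 2*j)
G = -247
(G + H(-2))² = (-247 + (-4 - 2*(-2)))² = (-247 + (-4 + 4))² = (-247 + 0)² = (-247)² = 61009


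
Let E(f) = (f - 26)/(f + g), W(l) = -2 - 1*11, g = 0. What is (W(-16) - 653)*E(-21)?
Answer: -10434/7 ≈ -1490.6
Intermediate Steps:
W(l) = -13 (W(l) = -2 - 11 = -13)
E(f) = (-26 + f)/f (E(f) = (f - 26)/(f + 0) = (-26 + f)/f)
(W(-16) - 653)*E(-21) = (-13 - 653)*((-26 - 21)/(-21)) = -(-222)*(-47)/7 = -666*47/21 = -10434/7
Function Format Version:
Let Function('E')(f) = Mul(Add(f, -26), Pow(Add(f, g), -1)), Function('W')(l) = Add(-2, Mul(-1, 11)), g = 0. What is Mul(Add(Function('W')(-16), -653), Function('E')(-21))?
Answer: Rational(-10434, 7) ≈ -1490.6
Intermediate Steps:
Function('W')(l) = -13 (Function('W')(l) = Add(-2, -11) = -13)
Function('E')(f) = Mul(Pow(f, -1), Add(-26, f)) (Function('E')(f) = Mul(Add(f, -26), Pow(Add(f, 0), -1)) = Mul(Add(-26, f), Pow(f, -1)) = Mul(Pow(f, -1), Add(-26, f)))
Mul(Add(Function('W')(-16), -653), Function('E')(-21)) = Mul(Add(-13, -653), Mul(Pow(-21, -1), Add(-26, -21))) = Mul(-666, Mul(Rational(-1, 21), -47)) = Mul(-666, Rational(47, 21)) = Rational(-10434, 7)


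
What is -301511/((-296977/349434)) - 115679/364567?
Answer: 16943134821425/47758277 ≈ 3.5477e+5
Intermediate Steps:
-301511/((-296977/349434)) - 115679/364567 = -301511/((-296977*1/349434)) - 115679*1/364567 = -301511/(-296977/349434) - 115679/364567 = -301511*(-349434/296977) - 115679/364567 = 46474722/131 - 115679/364567 = 16943134821425/47758277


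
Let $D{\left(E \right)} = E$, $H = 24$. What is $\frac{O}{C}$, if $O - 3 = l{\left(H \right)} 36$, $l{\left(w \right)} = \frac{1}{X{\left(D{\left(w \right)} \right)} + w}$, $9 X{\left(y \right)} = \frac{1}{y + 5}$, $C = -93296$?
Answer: $- \frac{28191}{584499440} \approx -4.8231 \cdot 10^{-5}$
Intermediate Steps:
$X{\left(y \right)} = \frac{1}{9 \left(5 + y\right)}$ ($X{\left(y \right)} = \frac{1}{9 \left(y + 5\right)} = \frac{1}{9 \left(5 + y\right)}$)
$l{\left(w \right)} = \frac{1}{w + \frac{1}{9 \left(5 + w\right)}}$ ($l{\left(w \right)} = \frac{1}{\frac{1}{9 \left(5 + w\right)} + w} = \frac{1}{w + \frac{1}{9 \left(5 + w\right)}}$)
$O = \frac{28191}{6265}$ ($O = 3 + \frac{9 \left(5 + 24\right)}{1 + 9 \cdot 24 \left(5 + 24\right)} 36 = 3 + 9 \frac{1}{1 + 9 \cdot 24 \cdot 29} \cdot 29 \cdot 36 = 3 + 9 \frac{1}{1 + 6264} \cdot 29 \cdot 36 = 3 + 9 \cdot \frac{1}{6265} \cdot 29 \cdot 36 = 3 + \frac{261}{6265} \cdot 36 = 3 + \frac{9396}{6265} = \frac{28191}{6265} \approx 4.4998$)
$\frac{O}{C} = \frac{28191}{6265 \left(-93296\right)} = \frac{28191}{6265} \left(- \frac{1}{93296}\right) = - \frac{28191}{584499440}$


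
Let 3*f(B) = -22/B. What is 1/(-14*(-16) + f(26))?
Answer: 39/8725 ≈ 0.0044699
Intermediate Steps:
f(B) = -22/(3*B) (f(B) = (-22/B)/3 = -22/(3*B))
1/(-14*(-16) + f(26)) = 1/(-14*(-16) - 22/3/26) = 1/(224 - 22/3*1/26) = 1/(224 - 11/39) = 1/(8725/39) = 39/8725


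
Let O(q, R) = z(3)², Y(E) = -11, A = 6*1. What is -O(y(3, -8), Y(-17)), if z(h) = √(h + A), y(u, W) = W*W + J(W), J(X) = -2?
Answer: -9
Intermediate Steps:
A = 6
y(u, W) = -2 + W² (y(u, W) = W*W - 2 = W² - 2 = -2 + W²)
z(h) = √(6 + h) (z(h) = √(h + 6) = √(6 + h))
O(q, R) = 9 (O(q, R) = (√(6 + 3))² = (√9)² = 3² = 9)
-O(y(3, -8), Y(-17)) = -1*9 = -9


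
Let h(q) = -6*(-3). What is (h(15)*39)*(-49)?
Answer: -34398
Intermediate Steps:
h(q) = 18
(h(15)*39)*(-49) = (18*39)*(-49) = 702*(-49) = -34398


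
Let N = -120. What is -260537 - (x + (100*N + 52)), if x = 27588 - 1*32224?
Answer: -243953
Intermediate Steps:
x = -4636 (x = 27588 - 32224 = -4636)
-260537 - (x + (100*N + 52)) = -260537 - (-4636 + (100*(-120) + 52)) = -260537 - (-4636 + (-12000 + 52)) = -260537 - (-4636 - 11948) = -260537 - 1*(-16584) = -260537 + 16584 = -243953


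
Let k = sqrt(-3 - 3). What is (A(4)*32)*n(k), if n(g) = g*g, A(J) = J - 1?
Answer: -576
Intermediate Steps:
k = I*sqrt(6) (k = sqrt(-6) = I*sqrt(6) ≈ 2.4495*I)
A(J) = -1 + J
n(g) = g**2
(A(4)*32)*n(k) = ((-1 + 4)*32)*(I*sqrt(6))**2 = (3*32)*(-6) = 96*(-6) = -576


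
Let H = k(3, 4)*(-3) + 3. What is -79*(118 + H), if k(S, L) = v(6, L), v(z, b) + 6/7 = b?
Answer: -61699/7 ≈ -8814.1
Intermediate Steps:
v(z, b) = -6/7 + b
k(S, L) = -6/7 + L
H = -45/7 (H = (-6/7 + 4)*(-3) + 3 = (22/7)*(-3) + 3 = -66/7 + 3 = -45/7 ≈ -6.4286)
-79*(118 + H) = -79*(118 - 45/7) = -79*781/7 = -61699/7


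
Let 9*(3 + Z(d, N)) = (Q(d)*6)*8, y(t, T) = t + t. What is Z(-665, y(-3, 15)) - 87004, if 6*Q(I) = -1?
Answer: -783071/9 ≈ -87008.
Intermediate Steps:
y(t, T) = 2*t
Q(I) = -⅙ (Q(I) = (⅙)*(-1) = -⅙)
Z(d, N) = -35/9 (Z(d, N) = -3 + (-⅙*6*8)/9 = -3 + (-1*8)/9 = -3 + (⅑)*(-8) = -3 - 8/9 = -35/9)
Z(-665, y(-3, 15)) - 87004 = -35/9 - 87004 = -783071/9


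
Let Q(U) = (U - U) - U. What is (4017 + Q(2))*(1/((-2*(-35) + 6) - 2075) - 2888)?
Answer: -23179048695/1999 ≈ -1.1595e+7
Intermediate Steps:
Q(U) = -U (Q(U) = 0 - U = -U)
(4017 + Q(2))*(1/((-2*(-35) + 6) - 2075) - 2888) = (4017 - 1*2)*(1/((-2*(-35) + 6) - 2075) - 2888) = (4017 - 2)*(1/((70 + 6) - 2075) - 2888) = 4015*(1/(76 - 2075) - 2888) = 4015*(1/(-1999) - 2888) = 4015*(-1/1999 - 2888) = 4015*(-5773113/1999) = -23179048695/1999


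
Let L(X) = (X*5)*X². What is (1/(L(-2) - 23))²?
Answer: 1/3969 ≈ 0.00025195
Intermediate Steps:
L(X) = 5*X³ (L(X) = (5*X)*X² = 5*X³)
(1/(L(-2) - 23))² = (1/(5*(-2)³ - 23))² = (1/(5*(-8) - 23))² = (1/(-40 - 23))² = (1/(-63))² = (-1/63)² = 1/3969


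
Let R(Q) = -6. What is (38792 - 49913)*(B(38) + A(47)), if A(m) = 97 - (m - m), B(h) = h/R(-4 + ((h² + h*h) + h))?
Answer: -1008304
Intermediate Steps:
B(h) = -h/6 (B(h) = h/(-6) = h*(-⅙) = -h/6)
A(m) = 97 (A(m) = 97 - 1*0 = 97 + 0 = 97)
(38792 - 49913)*(B(38) + A(47)) = (38792 - 49913)*(-⅙*38 + 97) = -11121*(-19/3 + 97) = -11121*272/3 = -1008304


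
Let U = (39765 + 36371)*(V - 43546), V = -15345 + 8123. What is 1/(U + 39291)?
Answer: -1/3865233157 ≈ -2.5872e-10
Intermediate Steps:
V = -7222
U = -3865272448 (U = (39765 + 36371)*(-7222 - 43546) = 76136*(-50768) = -3865272448)
1/(U + 39291) = 1/(-3865272448 + 39291) = 1/(-3865233157) = -1/3865233157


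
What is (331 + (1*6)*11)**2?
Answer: 157609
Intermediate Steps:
(331 + (1*6)*11)**2 = (331 + 6*11)**2 = (331 + 66)**2 = 397**2 = 157609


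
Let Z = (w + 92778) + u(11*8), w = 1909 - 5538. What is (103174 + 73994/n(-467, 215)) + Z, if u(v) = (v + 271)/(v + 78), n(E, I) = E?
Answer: 14897148255/77522 ≈ 1.9217e+5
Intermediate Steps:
w = -3629
u(v) = (271 + v)/(78 + v)
Z = 14799093/166 (Z = (-3629 + 92778) + (271 + 11*8)/(78 + 11*8) = 89149 + (271 + 88)/(78 + 88) = 89149 + 359/166 = 14799093/166 ≈ 89151.)
(103174 + 73994/n(-467, 215)) + Z = (103174 + 73994/(-467)) + 14799093/166 = (103174 + 73994*(-1/467)) + 14799093/166 = (103174 - 73994/467) + 14799093/166 = 48108264/467 + 14799093/166 = 14897148255/77522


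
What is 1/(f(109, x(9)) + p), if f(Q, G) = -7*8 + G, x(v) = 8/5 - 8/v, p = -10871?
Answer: -45/491683 ≈ -9.1522e-5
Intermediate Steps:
x(v) = 8/5 - 8/v (x(v) = 8*(⅕) - 8/v = 8/5 - 8/v)
f(Q, G) = -56 + G
1/(f(109, x(9)) + p) = 1/((-56 + (8/5 - 8/9)) - 10871) = 1/((-56 + 32/45) - 10871) = 1/(-2488/45 - 10871) = 1/(-491683/45) = -45/491683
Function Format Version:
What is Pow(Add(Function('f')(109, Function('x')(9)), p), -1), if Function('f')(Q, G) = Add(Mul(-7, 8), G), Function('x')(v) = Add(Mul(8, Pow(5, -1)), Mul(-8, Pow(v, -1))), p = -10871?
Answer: Rational(-45, 491683) ≈ -9.1522e-5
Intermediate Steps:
Function('x')(v) = Add(Rational(8, 5), Mul(-8, Pow(v, -1))) (Function('x')(v) = Add(Mul(8, Rational(1, 5)), Mul(-8, Pow(v, -1))) = Add(Rational(8, 5), Mul(-8, Pow(v, -1))))
Function('f')(Q, G) = Add(-56, G)
Pow(Add(Function('f')(109, Function('x')(9)), p), -1) = Pow(Add(Add(-56, Add(Rational(8, 5), Mul(-8, Pow(9, -1)))), -10871), -1) = Pow(Add(Add(-56, Add(Rational(8, 5), Mul(-8, Rational(1, 9)))), -10871), -1) = Pow(Add(Add(-56, Add(Rational(8, 5), Rational(-8, 9))), -10871), -1) = Pow(Add(Add(-56, Rational(32, 45)), -10871), -1) = Pow(Add(Rational(-2488, 45), -10871), -1) = Pow(Rational(-491683, 45), -1) = Rational(-45, 491683)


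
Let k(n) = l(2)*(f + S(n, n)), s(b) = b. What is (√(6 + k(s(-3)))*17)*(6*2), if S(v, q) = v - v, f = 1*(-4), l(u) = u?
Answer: 204*I*√2 ≈ 288.5*I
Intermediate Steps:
f = -4
S(v, q) = 0
k(n) = -8 (k(n) = 2*(-4 + 0) = 2*(-4) = -8)
(√(6 + k(s(-3)))*17)*(6*2) = (√(6 - 8)*17)*(6*2) = (√(-2)*17)*12 = ((I*√2)*17)*12 = (17*I*√2)*12 = 204*I*√2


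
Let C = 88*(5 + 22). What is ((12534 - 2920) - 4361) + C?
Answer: 7629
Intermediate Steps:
C = 2376 (C = 88*27 = 2376)
((12534 - 2920) - 4361) + C = ((12534 - 2920) - 4361) + 2376 = (9614 - 4361) + 2376 = 5253 + 2376 = 7629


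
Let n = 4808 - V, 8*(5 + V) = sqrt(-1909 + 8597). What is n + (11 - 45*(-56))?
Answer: 7344 - sqrt(418)/2 ≈ 7333.8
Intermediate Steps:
V = -5 + sqrt(418)/2 (V = -5 + sqrt(-1909 + 8597)/8 = -5 + sqrt(6688)/8 = -5 + (4*sqrt(418))/8 = -5 + sqrt(418)/2 ≈ 5.2225)
n = 4813 - sqrt(418)/2 (n = 4808 - (-5 + sqrt(418)/2) = 4808 + (5 - sqrt(418)/2) = 4813 - sqrt(418)/2 ≈ 4802.8)
n + (11 - 45*(-56)) = (4813 - sqrt(418)/2) + (11 - 45*(-56)) = (4813 - sqrt(418)/2) + (11 + 2520) = (4813 - sqrt(418)/2) + 2531 = 7344 - sqrt(418)/2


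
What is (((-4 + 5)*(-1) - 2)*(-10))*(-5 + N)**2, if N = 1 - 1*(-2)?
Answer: 120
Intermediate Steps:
N = 3 (N = 1 + 2 = 3)
(((-4 + 5)*(-1) - 2)*(-10))*(-5 + N)**2 = (((-4 + 5)*(-1) - 2)*(-10))*(-5 + 3)**2 = ((1*(-1) - 2)*(-10))*(-2)**2 = ((-1 - 2)*(-10))*4 = -3*(-10)*4 = 30*4 = 120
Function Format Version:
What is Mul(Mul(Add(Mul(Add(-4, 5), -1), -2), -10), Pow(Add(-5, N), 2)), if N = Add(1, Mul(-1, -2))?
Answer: 120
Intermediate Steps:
N = 3 (N = Add(1, 2) = 3)
Mul(Mul(Add(Mul(Add(-4, 5), -1), -2), -10), Pow(Add(-5, N), 2)) = Mul(Mul(Add(Mul(Add(-4, 5), -1), -2), -10), Pow(Add(-5, 3), 2)) = Mul(Mul(Add(Mul(1, -1), -2), -10), Pow(-2, 2)) = Mul(Mul(Add(-1, -2), -10), 4) = Mul(Mul(-3, -10), 4) = Mul(30, 4) = 120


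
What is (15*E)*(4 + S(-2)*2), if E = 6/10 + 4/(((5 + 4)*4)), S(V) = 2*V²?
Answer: 640/3 ≈ 213.33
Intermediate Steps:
E = 32/45 (E = 6*(⅒) + 4/((9*4)) = ⅗ + 4/36 = ⅗ + 4*(1/36) = ⅗ + ⅑ = 32/45 ≈ 0.71111)
(15*E)*(4 + S(-2)*2) = (15*(32/45))*(4 + (2*(-2)²)*2) = 32*(4 + (2*4)*2)/3 = 32*(4 + 8*2)/3 = 32*(4 + 16)/3 = (32/3)*20 = 640/3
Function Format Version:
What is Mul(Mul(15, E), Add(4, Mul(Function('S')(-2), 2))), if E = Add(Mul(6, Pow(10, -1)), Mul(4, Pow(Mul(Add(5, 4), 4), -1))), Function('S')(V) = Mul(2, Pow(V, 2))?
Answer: Rational(640, 3) ≈ 213.33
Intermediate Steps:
E = Rational(32, 45) (E = Add(Mul(6, Rational(1, 10)), Mul(4, Pow(Mul(9, 4), -1))) = Add(Rational(3, 5), Mul(4, Pow(36, -1))) = Add(Rational(3, 5), Mul(4, Rational(1, 36))) = Add(Rational(3, 5), Rational(1, 9)) = Rational(32, 45) ≈ 0.71111)
Mul(Mul(15, E), Add(4, Mul(Function('S')(-2), 2))) = Mul(Mul(15, Rational(32, 45)), Add(4, Mul(Mul(2, Pow(-2, 2)), 2))) = Mul(Rational(32, 3), Add(4, Mul(Mul(2, 4), 2))) = Mul(Rational(32, 3), Add(4, Mul(8, 2))) = Mul(Rational(32, 3), Add(4, 16)) = Mul(Rational(32, 3), 20) = Rational(640, 3)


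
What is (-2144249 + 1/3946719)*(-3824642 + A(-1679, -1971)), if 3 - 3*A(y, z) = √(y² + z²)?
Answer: 32366974002411168230/3946719 + 617780623639190*√1258/11840157 ≈ 8.2028e+12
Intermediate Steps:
A(y, z) = 1 - √(y² + z²)/3
(-2144249 + 1/3946719)*(-3824642 + A(-1679, -1971)) = (-2144249 + 1/3946719)*(-3824642 + (1 - √((-1679)² + (-1971)²)/3)) = (-2144249 + 1/3946719)*(-3824642 + (1 - √(2819041 + 3884841)/3)) = -8462748269030*(-3824642 + (1 - 73*√1258/3))/3946719 = -8462748269030*(-3824641 - 73*√1258/3)/3946719 = 32366974002411168230/3946719 + 617780623639190*√1258/11840157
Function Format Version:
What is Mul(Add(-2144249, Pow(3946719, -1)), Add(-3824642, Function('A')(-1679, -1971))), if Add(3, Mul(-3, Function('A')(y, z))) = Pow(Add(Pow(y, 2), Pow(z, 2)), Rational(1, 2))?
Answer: Add(Rational(32366974002411168230, 3946719), Mul(Rational(617780623639190, 11840157), Pow(1258, Rational(1, 2)))) ≈ 8.2028e+12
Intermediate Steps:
Function('A')(y, z) = Add(1, Mul(Rational(-1, 3), Pow(Add(Pow(y, 2), Pow(z, 2)), Rational(1, 2))))
Mul(Add(-2144249, Pow(3946719, -1)), Add(-3824642, Function('A')(-1679, -1971))) = Mul(Add(-2144249, Pow(3946719, -1)), Add(-3824642, Add(1, Mul(Rational(-1, 3), Pow(Add(Pow(-1679, 2), Pow(-1971, 2)), Rational(1, 2)))))) = Mul(Add(-2144249, Rational(1, 3946719)), Add(-3824642, Add(1, Mul(Rational(-1, 3), Pow(Add(2819041, 3884841), Rational(1, 2)))))) = Mul(Rational(-8462748269030, 3946719), Add(-3824642, Add(1, Mul(Rational(-1, 3), Pow(6703882, Rational(1, 2)))))) = Mul(Rational(-8462748269030, 3946719), Add(-3824642, Add(1, Mul(Rational(-1, 3), Mul(73, Pow(1258, Rational(1, 2))))))) = Mul(Rational(-8462748269030, 3946719), Add(-3824642, Add(1, Mul(Rational(-73, 3), Pow(1258, Rational(1, 2)))))) = Mul(Rational(-8462748269030, 3946719), Add(-3824641, Mul(Rational(-73, 3), Pow(1258, Rational(1, 2))))) = Add(Rational(32366974002411168230, 3946719), Mul(Rational(617780623639190, 11840157), Pow(1258, Rational(1, 2))))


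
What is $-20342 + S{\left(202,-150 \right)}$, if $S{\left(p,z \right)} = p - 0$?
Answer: $-20140$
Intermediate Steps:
$S{\left(p,z \right)} = p$ ($S{\left(p,z \right)} = p + 0 = p$)
$-20342 + S{\left(202,-150 \right)} = -20342 + 202 = -20140$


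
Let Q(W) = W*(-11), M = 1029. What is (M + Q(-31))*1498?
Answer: 2052260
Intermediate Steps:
Q(W) = -11*W
(M + Q(-31))*1498 = (1029 - 11*(-31))*1498 = (1029 + 341)*1498 = 1370*1498 = 2052260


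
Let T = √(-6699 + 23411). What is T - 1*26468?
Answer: -26468 + 2*√4178 ≈ -26339.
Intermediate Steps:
T = 2*√4178 (T = √16712 = 2*√4178 ≈ 129.27)
T - 1*26468 = 2*√4178 - 1*26468 = 2*√4178 - 26468 = -26468 + 2*√4178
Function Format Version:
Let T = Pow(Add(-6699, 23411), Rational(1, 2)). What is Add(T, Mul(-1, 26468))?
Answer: Add(-26468, Mul(2, Pow(4178, Rational(1, 2)))) ≈ -26339.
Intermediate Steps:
T = Mul(2, Pow(4178, Rational(1, 2))) (T = Pow(16712, Rational(1, 2)) = Mul(2, Pow(4178, Rational(1, 2))) ≈ 129.27)
Add(T, Mul(-1, 26468)) = Add(Mul(2, Pow(4178, Rational(1, 2))), Mul(-1, 26468)) = Add(Mul(2, Pow(4178, Rational(1, 2))), -26468) = Add(-26468, Mul(2, Pow(4178, Rational(1, 2))))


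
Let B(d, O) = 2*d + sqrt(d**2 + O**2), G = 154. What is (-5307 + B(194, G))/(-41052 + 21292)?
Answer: 4919/19760 - sqrt(15338)/9880 ≈ 0.23640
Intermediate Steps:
B(d, O) = sqrt(O**2 + d**2) + 2*d (B(d, O) = 2*d + sqrt(O**2 + d**2) = sqrt(O**2 + d**2) + 2*d)
(-5307 + B(194, G))/(-41052 + 21292) = (-5307 + (sqrt(154**2 + 194**2) + 2*194))/(-41052 + 21292) = (-5307 + (sqrt(23716 + 37636) + 388))/(-19760) = (-5307 + (sqrt(61352) + 388))*(-1/19760) = (-5307 + (2*sqrt(15338) + 388))*(-1/19760) = (-5307 + (388 + 2*sqrt(15338)))*(-1/19760) = (-4919 + 2*sqrt(15338))*(-1/19760) = 4919/19760 - sqrt(15338)/9880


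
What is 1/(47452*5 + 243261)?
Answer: 1/480521 ≈ 2.0811e-6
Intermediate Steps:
1/(47452*5 + 243261) = 1/(237260 + 243261) = 1/480521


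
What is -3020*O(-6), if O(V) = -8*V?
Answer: -144960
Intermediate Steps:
-3020*O(-6) = -(-24160)*(-6) = -3020*48 = -144960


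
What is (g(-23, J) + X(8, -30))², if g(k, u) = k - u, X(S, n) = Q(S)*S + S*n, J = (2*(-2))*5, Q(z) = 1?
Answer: 55225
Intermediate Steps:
J = -20 (J = -4*5 = -20)
X(S, n) = S + S*n (X(S, n) = 1*S + S*n = S + S*n)
(g(-23, J) + X(8, -30))² = ((-23 - 1*(-20)) + 8*(1 - 30))² = ((-23 + 20) + 8*(-29))² = (-3 - 232)² = (-235)² = 55225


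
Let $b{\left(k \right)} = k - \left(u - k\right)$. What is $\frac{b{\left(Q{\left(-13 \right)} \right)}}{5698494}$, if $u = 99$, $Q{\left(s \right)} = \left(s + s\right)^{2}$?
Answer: $\frac{1253}{5698494} \approx 0.00021988$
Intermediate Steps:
$Q{\left(s \right)} = 4 s^{2}$ ($Q{\left(s \right)} = \left(2 s\right)^{2} = 4 s^{2}$)
$b{\left(k \right)} = -99 + 2 k$ ($b{\left(k \right)} = k - \left(99 - k\right) = k + \left(-99 + k\right) = -99 + 2 k$)
$\frac{b{\left(Q{\left(-13 \right)} \right)}}{5698494} = \frac{-99 + 2 \cdot 4 \left(-13\right)^{2}}{5698494} = \left(-99 + 2 \cdot 4 \cdot 169\right) \frac{1}{5698494} = \left(-99 + 2 \cdot 676\right) \frac{1}{5698494} = \left(-99 + 1352\right) \frac{1}{5698494} = 1253 \cdot \frac{1}{5698494} = \frac{1253}{5698494}$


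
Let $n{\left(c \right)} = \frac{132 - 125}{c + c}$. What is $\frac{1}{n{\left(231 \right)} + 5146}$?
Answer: $\frac{66}{339637} \approx 0.00019433$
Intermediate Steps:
$n{\left(c \right)} = \frac{7}{2 c}$
$\frac{1}{n{\left(231 \right)} + 5146} = \frac{1}{\frac{7}{2 \cdot 231} + 5146} = \frac{1}{\frac{7}{2} \cdot \frac{1}{231} + 5146} = \frac{1}{\frac{1}{66} + 5146} = \frac{1}{\frac{339637}{66}} = \frac{66}{339637}$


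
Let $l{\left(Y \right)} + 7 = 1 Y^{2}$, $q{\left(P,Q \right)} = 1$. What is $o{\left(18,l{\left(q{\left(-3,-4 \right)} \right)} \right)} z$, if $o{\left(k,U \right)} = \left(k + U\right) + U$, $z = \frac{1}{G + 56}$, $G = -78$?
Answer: $- \frac{3}{11} \approx -0.27273$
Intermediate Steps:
$z = - \frac{1}{22}$ ($z = \frac{1}{-78 + 56} = \frac{1}{-22} = - \frac{1}{22} \approx -0.045455$)
$l{\left(Y \right)} = -7 + Y^{2}$ ($l{\left(Y \right)} = -7 + 1 Y^{2} = -7 + Y^{2}$)
$o{\left(k,U \right)} = k + 2 U$ ($o{\left(k,U \right)} = \left(U + k\right) + U = k + 2 U$)
$o{\left(18,l{\left(q{\left(-3,-4 \right)} \right)} \right)} z = \left(18 + 2 \left(-7 + 1^{2}\right)\right) \left(- \frac{1}{22}\right) = \left(18 + 2 \left(-7 + 1\right)\right) \left(- \frac{1}{22}\right) = \left(18 + 2 \left(-6\right)\right) \left(- \frac{1}{22}\right) = \left(18 - 12\right) \left(- \frac{1}{22}\right) = 6 \left(- \frac{1}{22}\right) = - \frac{3}{11}$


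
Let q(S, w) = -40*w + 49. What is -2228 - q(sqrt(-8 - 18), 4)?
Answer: -2117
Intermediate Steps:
q(S, w) = 49 - 40*w
-2228 - q(sqrt(-8 - 18), 4) = -2228 - (49 - 40*4) = -2228 - (49 - 160) = -2228 - 1*(-111) = -2228 + 111 = -2117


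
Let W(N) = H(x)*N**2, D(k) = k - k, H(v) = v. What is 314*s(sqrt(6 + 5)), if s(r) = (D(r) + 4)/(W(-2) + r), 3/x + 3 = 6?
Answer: 5024/5 - 1256*sqrt(11)/5 ≈ 171.66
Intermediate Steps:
x = 1 (x = 3/(-3 + 6) = 3/3 = 3*(1/3) = 1)
D(k) = 0
W(N) = N**2 (W(N) = 1*N**2 = N**2)
s(r) = 4/(4 + r) (s(r) = (0 + 4)/((-2)**2 + r) = 4/(4 + r))
314*s(sqrt(6 + 5)) = 314*(4/(4 + sqrt(6 + 5))) = 314*(4/(4 + sqrt(11))) = 1256/(4 + sqrt(11))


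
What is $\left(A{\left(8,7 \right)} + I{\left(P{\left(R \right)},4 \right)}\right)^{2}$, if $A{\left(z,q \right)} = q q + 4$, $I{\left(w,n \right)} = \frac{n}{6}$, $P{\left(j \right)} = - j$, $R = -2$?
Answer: $\frac{25921}{9} \approx 2880.1$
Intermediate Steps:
$I{\left(w,n \right)} = \frac{n}{6}$ ($I{\left(w,n \right)} = n \frac{1}{6} = \frac{n}{6}$)
$A{\left(z,q \right)} = 4 + q^{2}$ ($A{\left(z,q \right)} = q^{2} + 4 = 4 + q^{2}$)
$\left(A{\left(8,7 \right)} + I{\left(P{\left(R \right)},4 \right)}\right)^{2} = \left(\left(4 + 7^{2}\right) + \frac{1}{6} \cdot 4\right)^{2} = \left(\left(4 + 49\right) + \frac{2}{3}\right)^{2} = \left(53 + \frac{2}{3}\right)^{2} = \left(\frac{161}{3}\right)^{2} = \frac{25921}{9}$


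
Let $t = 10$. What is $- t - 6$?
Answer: $-16$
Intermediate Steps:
$- t - 6 = \left(-1\right) 10 - 6 = -10 - 6 = -16$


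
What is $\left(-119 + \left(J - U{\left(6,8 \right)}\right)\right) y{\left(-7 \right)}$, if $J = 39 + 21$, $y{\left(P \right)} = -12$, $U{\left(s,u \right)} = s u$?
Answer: $1284$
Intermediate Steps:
$J = 60$
$\left(-119 + \left(J - U{\left(6,8 \right)}\right)\right) y{\left(-7 \right)} = \left(-119 + \left(60 - 6 \cdot 8\right)\right) \left(-12\right) = \left(-119 + \left(60 - 48\right)\right) \left(-12\right) = \left(-119 + 12\right) \left(-12\right) = \left(-107\right) \left(-12\right) = 1284$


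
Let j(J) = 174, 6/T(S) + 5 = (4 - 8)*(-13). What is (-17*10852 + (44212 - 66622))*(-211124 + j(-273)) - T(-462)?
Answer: 2051281597094/47 ≈ 4.3644e+10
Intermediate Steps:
T(S) = 6/47 (T(S) = 6/(-5 + (4 - 8)*(-13)) = 6/(-5 - 4*(-13)) = 6/(-5 + 52) = 6/47)
(-17*10852 + (44212 - 66622))*(-211124 + j(-273)) - T(-462) = (-17*10852 + (44212 - 66622))*(-211124 + 174) - 1*6/47 = (-184484 - 22410)*(-210950) - 6/47 = -206894*(-210950) - 6/47 = 43644289300 - 6/47 = 2051281597094/47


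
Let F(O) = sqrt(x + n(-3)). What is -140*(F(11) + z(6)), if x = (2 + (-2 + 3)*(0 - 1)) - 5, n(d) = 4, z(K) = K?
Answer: -840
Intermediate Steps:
x = -4 (x = (2 + 1*(-1)) - 5 = (2 - 1) - 5 = 1 - 5 = -4)
F(O) = 0 (F(O) = sqrt(-4 + 4) = sqrt(0) = 0)
-140*(F(11) + z(6)) = -140*(0 + 6) = -140*6 = -840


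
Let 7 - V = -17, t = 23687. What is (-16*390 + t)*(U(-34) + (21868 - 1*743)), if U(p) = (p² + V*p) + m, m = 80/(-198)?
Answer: 37074787765/99 ≈ 3.7449e+8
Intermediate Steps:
m = -40/99 (m = 80*(-1/198) = -40/99 ≈ -0.40404)
V = 24 (V = 7 - 1*(-17) = 7 + 17 = 24)
U(p) = -40/99 + p² + 24*p (U(p) = (p² + 24*p) - 40/99 = -40/99 + p² + 24*p)
(-16*390 + t)*(U(-34) + (21868 - 1*743)) = (-16*390 + 23687)*((-40/99 + (-34)² + 24*(-34)) + (21868 - 1*743)) = (-6240 + 23687)*((-40/99 + 1156 - 816) + (21868 - 743)) = 17447*(33620/99 + 21125) = 17447*(2124995/99) = 37074787765/99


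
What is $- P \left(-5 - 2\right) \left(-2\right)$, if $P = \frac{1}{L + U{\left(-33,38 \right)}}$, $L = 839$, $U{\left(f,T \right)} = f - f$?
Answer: $- \frac{14}{839} \approx -0.016687$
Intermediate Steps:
$U{\left(f,T \right)} = 0$
$P = \frac{1}{839}$ ($P = \frac{1}{839 + 0} = \frac{1}{839} \approx 0.0011919$)
$- P \left(-5 - 2\right) \left(-2\right) = - \frac{\left(-5 - 2\right) \left(-2\right)}{839} = - \frac{\left(-7\right) \left(-2\right)}{839} = - \frac{14}{839}$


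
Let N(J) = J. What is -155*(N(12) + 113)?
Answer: -19375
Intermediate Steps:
-155*(N(12) + 113) = -155*(12 + 113) = -155*125 = -19375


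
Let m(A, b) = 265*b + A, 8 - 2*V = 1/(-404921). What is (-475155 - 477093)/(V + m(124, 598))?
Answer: -771170424816/128439321517 ≈ -6.0042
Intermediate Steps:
V = 3239369/809842 (V = 4 - ½/(-404921) = 4 - ½*(-1/404921) = 4 + 1/809842 = 3239369/809842 ≈ 4.0000)
m(A, b) = A + 265*b
(-475155 - 477093)/(V + m(124, 598)) = (-475155 - 477093)/(3239369/809842 + (124 + 265*598)) = -952248/(3239369/809842 + (124 + 158470)) = -952248/(3239369/809842 + 158594) = -952248/128439321517/809842 = -952248*809842/128439321517 = -771170424816/128439321517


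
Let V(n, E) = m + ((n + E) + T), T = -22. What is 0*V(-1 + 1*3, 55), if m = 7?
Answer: 0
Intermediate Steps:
V(n, E) = -15 + E + n (V(n, E) = 7 + ((n + E) - 22) = 7 + ((E + n) - 22) = 7 + (-22 + E + n) = -15 + E + n)
0*V(-1 + 1*3, 55) = 0*(-15 + 55 + (-1 + 1*3)) = 0*(-15 + 55 + (-1 + 3)) = 0*(-15 + 55 + 2) = 0*42 = 0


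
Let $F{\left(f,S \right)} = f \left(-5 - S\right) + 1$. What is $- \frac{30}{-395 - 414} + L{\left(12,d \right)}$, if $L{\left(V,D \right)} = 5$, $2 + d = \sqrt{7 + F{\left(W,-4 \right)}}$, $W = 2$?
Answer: $\frac{4075}{809} \approx 5.0371$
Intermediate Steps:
$F{\left(f,S \right)} = 1 + f \left(-5 - S\right)$
$d = -2 + \sqrt{6}$ ($d = -2 + \sqrt{7 - \left(9 - 8\right)} = -2 + \sqrt{7 + \left(1 - 10 + 8\right)} = -2 + \sqrt{7 - 1} = -2 + \sqrt{6} \approx 0.44949$)
$- \frac{30}{-395 - 414} + L{\left(12,d \right)} = - \frac{30}{-395 - 414} + 5 = - \frac{30}{-809} + 5 = \left(-30\right) \left(- \frac{1}{809}\right) + 5 = \frac{30}{809} + 5 = \frac{4075}{809}$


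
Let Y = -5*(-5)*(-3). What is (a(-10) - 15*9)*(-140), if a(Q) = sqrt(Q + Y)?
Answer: 18900 - 140*I*sqrt(85) ≈ 18900.0 - 1290.7*I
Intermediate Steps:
Y = -75 (Y = 25*(-3) = -75)
a(Q) = sqrt(-75 + Q) (a(Q) = sqrt(Q - 75) = sqrt(-75 + Q))
(a(-10) - 15*9)*(-140) = (sqrt(-75 - 10) - 15*9)*(-140) = (sqrt(-85) - 135)*(-140) = (I*sqrt(85) - 135)*(-140) = (-135 + I*sqrt(85))*(-140) = 18900 - 140*I*sqrt(85)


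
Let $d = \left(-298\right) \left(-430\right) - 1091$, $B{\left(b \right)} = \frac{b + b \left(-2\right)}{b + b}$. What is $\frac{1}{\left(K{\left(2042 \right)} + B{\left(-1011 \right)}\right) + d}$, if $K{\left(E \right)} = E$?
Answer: $\frac{2}{258181} \approx 7.7465 \cdot 10^{-6}$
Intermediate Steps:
$B{\left(b \right)} = - \frac{1}{2}$ ($B{\left(b \right)} = \frac{b - 2 b}{2 b} = - b \frac{1}{2 b} = - \frac{1}{2}$)
$d = 127049$ ($d = 128140 - 1091 = 127049$)
$\frac{1}{\left(K{\left(2042 \right)} + B{\left(-1011 \right)}\right) + d} = \frac{1}{\left(2042 - \frac{1}{2}\right) + 127049} = \frac{1}{\frac{4083}{2} + 127049} = \frac{1}{\frac{258181}{2}} = \frac{2}{258181}$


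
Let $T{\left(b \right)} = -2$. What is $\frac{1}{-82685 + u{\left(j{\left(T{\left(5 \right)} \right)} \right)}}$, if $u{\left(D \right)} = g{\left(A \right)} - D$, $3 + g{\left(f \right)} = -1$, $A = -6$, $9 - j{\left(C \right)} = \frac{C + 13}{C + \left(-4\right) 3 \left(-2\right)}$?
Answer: $- \frac{2}{165395} \approx -1.2092 \cdot 10^{-5}$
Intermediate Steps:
$j{\left(C \right)} = 9 - \frac{13 + C}{24 + C}$ ($j{\left(C \right)} = 9 - \frac{C + 13}{C + \left(-4\right) 3 \left(-2\right)} = 9 - \frac{13 + C}{C - -24} = 9 - \frac{13 + C}{C + 24} = 9 - \frac{13 + C}{24 + C}$)
$g{\left(f \right)} = -4$ ($g{\left(f \right)} = -3 - 1 = -4$)
$u{\left(D \right)} = -4 - D$
$\frac{1}{-82685 + u{\left(j{\left(T{\left(5 \right)} \right)} \right)}} = \frac{1}{-82685 - \left(4 + \frac{203 + 8 \left(-2\right)}{24 - 2}\right)} = \frac{1}{-82685 - \left(4 + \frac{203 - 16}{22}\right)} = \frac{1}{-82685 - \left(4 + \frac{1}{22} \cdot 187\right)} = \frac{1}{-82685 - \frac{25}{2}} = \frac{1}{- \frac{165395}{2}} = - \frac{2}{165395}$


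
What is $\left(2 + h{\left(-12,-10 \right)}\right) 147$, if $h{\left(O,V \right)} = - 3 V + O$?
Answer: $2940$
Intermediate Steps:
$h{\left(O,V \right)} = O - 3 V$
$\left(2 + h{\left(-12,-10 \right)}\right) 147 = \left(2 - -18\right) 147 = \left(2 + \left(-12 + 30\right)\right) 147 = \left(2 + 18\right) 147 = 20 \cdot 147 = 2940$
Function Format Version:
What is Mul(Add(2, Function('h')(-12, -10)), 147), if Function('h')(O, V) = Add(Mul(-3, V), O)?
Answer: 2940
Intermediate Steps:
Function('h')(O, V) = Add(O, Mul(-3, V))
Mul(Add(2, Function('h')(-12, -10)), 147) = Mul(Add(2, Add(-12, Mul(-3, -10))), 147) = Mul(Add(2, Add(-12, 30)), 147) = Mul(Add(2, 18), 147) = Mul(20, 147) = 2940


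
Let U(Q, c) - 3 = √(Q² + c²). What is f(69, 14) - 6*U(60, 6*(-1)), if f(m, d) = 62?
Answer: 44 - 36*√101 ≈ -317.80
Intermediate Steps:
U(Q, c) = 3 + √(Q² + c²)
f(69, 14) - 6*U(60, 6*(-1)) = 62 - 6*(3 + √(60² + (6*(-1))²)) = 62 - 6*(3 + √(3600 + (-6)²)) = 62 - 6*(3 + √(3600 + 36)) = 62 - 6*(3 + √3636) = 62 - 6*(3 + 6*√101) = 62 + (-18 - 36*√101) = 44 - 36*√101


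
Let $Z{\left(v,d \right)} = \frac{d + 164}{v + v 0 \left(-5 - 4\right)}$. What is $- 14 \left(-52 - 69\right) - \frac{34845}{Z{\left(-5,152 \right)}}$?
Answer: $\frac{709529}{316} \approx 2245.3$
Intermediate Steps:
$Z{\left(v,d \right)} = \frac{164 + d}{v}$ ($Z{\left(v,d \right)} = \frac{164 + d}{v + 0 \left(-9\right)} = \frac{164 + d}{v + 0} = \frac{164 + d}{v}$)
$- 14 \left(-52 - 69\right) - \frac{34845}{Z{\left(-5,152 \right)}} = - 14 \left(-52 - 69\right) - \frac{34845}{\frac{1}{-5} \left(164 + 152\right)} = \left(-14\right) \left(-121\right) - \frac{34845}{\left(- \frac{1}{5}\right) 316} = 1694 - \frac{34845}{- \frac{316}{5}} = 1694 - - \frac{174225}{316} = 1694 + \frac{174225}{316} = \frac{709529}{316}$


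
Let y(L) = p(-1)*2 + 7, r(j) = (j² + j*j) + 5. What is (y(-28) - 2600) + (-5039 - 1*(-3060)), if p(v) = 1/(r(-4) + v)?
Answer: -82295/18 ≈ -4571.9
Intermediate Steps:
r(j) = 5 + 2*j² (r(j) = (j² + j²) + 5 = 2*j² + 5 = 5 + 2*j²)
p(v) = 1/(37 + v) (p(v) = 1/((5 + 2*(-4)²) + v) = 1/((5 + 2*16) + v) = 1/((5 + 32) + v) = 1/(37 + v))
y(L) = 127/18 (y(L) = 2/(37 - 1) + 7 = 2/36 + 7 = (1/36)*2 + 7 = 1/18 + 7 = 127/18)
(y(-28) - 2600) + (-5039 - 1*(-3060)) = (127/18 - 2600) + (-5039 - 1*(-3060)) = -46673/18 + (-5039 + 3060) = -46673/18 - 1979 = -82295/18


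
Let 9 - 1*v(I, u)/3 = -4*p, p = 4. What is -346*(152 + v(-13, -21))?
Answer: -78542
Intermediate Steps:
v(I, u) = 75 (v(I, u) = 27 - (-12)*4 = 27 - 3*(-16) = 27 + 48 = 75)
-346*(152 + v(-13, -21)) = -346*(152 + 75) = -346*227 = -78542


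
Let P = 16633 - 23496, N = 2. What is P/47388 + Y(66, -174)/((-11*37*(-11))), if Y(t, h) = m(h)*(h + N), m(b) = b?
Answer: 126136583/19286916 ≈ 6.5400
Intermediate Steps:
P = -6863
Y(t, h) = h*(2 + h) (Y(t, h) = h*(h + 2) = h*(2 + h))
P/47388 + Y(66, -174)/((-11*37*(-11))) = -6863/47388 + (-174*(2 - 174))/((-11*37*(-11))) = -6863*1/47388 + (-174*(-172))/((-407*(-11))) = -6863/47388 + 29928/4477 = 126136583/19286916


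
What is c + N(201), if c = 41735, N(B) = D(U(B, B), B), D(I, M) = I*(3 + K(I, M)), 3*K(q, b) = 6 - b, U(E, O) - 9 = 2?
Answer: 41053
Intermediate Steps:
U(E, O) = 11 (U(E, O) = 9 + 2 = 11)
K(q, b) = 2 - b/3 (K(q, b) = (6 - b)/3 = 2 - b/3)
D(I, M) = I*(5 - M/3) (D(I, M) = I*(3 + (2 - M/3)) = I*(5 - M/3))
N(B) = 55 - 11*B/3 (N(B) = (⅓)*11*(15 - B) = 55 - 11*B/3)
c + N(201) = 41735 + (55 - 11/3*201) = 41735 + (55 - 737) = 41735 - 682 = 41053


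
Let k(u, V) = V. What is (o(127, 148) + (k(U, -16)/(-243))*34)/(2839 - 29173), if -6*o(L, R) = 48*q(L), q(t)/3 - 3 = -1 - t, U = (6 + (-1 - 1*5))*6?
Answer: -364772/3199581 ≈ -0.11401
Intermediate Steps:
U = 0 (U = (6 + (-1 - 5))*6 = (6 - 6)*6 = 0*6 = 0)
q(t) = 6 - 3*t (q(t) = 9 + 3*(-1 - t) = 9 + (-3 - 3*t) = 6 - 3*t)
o(L, R) = -48 + 24*L (o(L, R) = -8*(6 - 3*L) = -(288 - 144*L)/6 = -48 + 24*L)
(o(127, 148) + (k(U, -16)/(-243))*34)/(2839 - 29173) = ((-48 + 24*127) - 16/(-243)*34)/(2839 - 29173) = ((-48 + 3048) - 16*(-1/243)*34)/(-26334) = (3000 + (16/243)*34)*(-1/26334) = (3000 + 544/243)*(-1/26334) = (729544/243)*(-1/26334) = -364772/3199581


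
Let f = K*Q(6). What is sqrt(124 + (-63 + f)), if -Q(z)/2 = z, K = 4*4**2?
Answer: I*sqrt(707) ≈ 26.589*I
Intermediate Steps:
K = 64 (K = 4*16 = 64)
Q(z) = -2*z
f = -768 (f = 64*(-2*6) = 64*(-12) = -768)
sqrt(124 + (-63 + f)) = sqrt(124 + (-63 - 768)) = sqrt(124 - 831) = sqrt(-707) = I*sqrt(707)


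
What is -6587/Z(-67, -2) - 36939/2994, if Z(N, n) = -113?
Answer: 5182457/112774 ≈ 45.954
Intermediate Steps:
-6587/Z(-67, -2) - 36939/2994 = -6587/(-113) - 36939/2994 = -6587*(-1/113) - 36939*1/2994 = 6587/113 - 12313/998 = 5182457/112774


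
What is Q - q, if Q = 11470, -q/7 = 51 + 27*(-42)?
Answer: 3889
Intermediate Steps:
q = 7581 (q = -7*(51 + 27*(-42)) = -7*(51 - 1134) = -7*(-1083) = 7581)
Q - q = 11470 - 1*7581 = 11470 - 7581 = 3889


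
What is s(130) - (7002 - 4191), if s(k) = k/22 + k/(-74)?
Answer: -1142387/407 ≈ -2806.8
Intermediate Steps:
s(k) = 13*k/407 (s(k) = k*(1/22) + k*(-1/74) = k/22 - k/74 = 13*k/407)
s(130) - (7002 - 4191) = (13/407)*130 - (7002 - 4191) = 1690/407 - 1*2811 = 1690/407 - 2811 = -1142387/407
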